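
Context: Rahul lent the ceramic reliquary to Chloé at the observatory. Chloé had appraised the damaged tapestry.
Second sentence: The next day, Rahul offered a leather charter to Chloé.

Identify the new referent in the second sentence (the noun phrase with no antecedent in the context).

"Rahul" and "Chloé" in the second sentence are given — already mentioned in the context.
"a leather charter" has no antecedent in the context; it is discourse-new (the indefinite article also signals a new referent).

a leather charter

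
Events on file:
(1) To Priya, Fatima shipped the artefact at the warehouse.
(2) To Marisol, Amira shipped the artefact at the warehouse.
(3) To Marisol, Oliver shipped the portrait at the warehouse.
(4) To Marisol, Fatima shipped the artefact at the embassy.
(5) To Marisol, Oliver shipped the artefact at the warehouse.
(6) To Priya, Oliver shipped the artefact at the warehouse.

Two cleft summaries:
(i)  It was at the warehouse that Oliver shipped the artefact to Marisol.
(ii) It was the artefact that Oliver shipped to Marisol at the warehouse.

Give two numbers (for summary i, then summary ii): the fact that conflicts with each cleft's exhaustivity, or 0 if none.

0, 3

(i): focus "at the warehouse". No fact shares agent = Oliver, thing = the artefact, recipient = Marisol with a different setting. 0.
(ii): focus "the artefact". Looking for agent = Oliver, recipient = Marisol, setting = at the warehouse with some other thing — fact (3) has the portrait there. Refuted.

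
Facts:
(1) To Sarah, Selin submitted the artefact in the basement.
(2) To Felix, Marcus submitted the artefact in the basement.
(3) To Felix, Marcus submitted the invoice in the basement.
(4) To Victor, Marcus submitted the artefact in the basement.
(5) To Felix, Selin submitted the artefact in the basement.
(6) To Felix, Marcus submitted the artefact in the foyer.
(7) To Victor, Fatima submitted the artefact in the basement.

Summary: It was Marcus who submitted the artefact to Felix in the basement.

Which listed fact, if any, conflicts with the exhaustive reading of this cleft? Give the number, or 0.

Focus of the cleft: "Marcus" (the agent). Presupposed background: the artefact as thing and Felix as recipient and in the basement as setting.
The exhaustive reading says no other agent fits that background.
Fact (5) shares the background but with agent = Selin; exhaustivity is violated.

5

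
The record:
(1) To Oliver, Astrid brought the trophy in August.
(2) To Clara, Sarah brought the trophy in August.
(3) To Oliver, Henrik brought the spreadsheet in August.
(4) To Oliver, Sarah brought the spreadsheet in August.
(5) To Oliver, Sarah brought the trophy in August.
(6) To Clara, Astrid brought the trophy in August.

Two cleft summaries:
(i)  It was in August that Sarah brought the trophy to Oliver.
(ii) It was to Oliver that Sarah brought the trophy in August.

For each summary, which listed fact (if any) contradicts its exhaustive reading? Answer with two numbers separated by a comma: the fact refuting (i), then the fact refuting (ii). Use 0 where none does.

0, 2

Summary (i) focuses "in August" (the setting); background same agent, thing, recipient (Sarah / the trophy / Oliver). No fact matches that background with a different setting, so 0.
Summary (ii) focuses "Oliver" (the recipient); background same agent, thing, setting (Sarah / the trophy / in August). Fact (2) matches that background with recipient = Clara — refutes (ii).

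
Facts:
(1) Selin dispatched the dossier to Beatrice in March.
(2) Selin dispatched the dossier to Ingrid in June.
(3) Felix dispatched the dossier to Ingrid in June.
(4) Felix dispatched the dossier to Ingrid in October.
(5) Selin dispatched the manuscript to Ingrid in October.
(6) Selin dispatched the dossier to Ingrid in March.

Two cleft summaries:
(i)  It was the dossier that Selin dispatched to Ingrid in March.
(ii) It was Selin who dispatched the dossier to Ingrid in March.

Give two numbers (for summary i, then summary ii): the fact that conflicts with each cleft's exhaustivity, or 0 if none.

0, 0

(i): focus "the dossier". No fact shares agent = Selin, recipient = Ingrid, setting = in March with a different thing. 0.
(ii): focus "Selin". No fact shares thing = the dossier, recipient = Ingrid, setting = in March with a different agent. 0.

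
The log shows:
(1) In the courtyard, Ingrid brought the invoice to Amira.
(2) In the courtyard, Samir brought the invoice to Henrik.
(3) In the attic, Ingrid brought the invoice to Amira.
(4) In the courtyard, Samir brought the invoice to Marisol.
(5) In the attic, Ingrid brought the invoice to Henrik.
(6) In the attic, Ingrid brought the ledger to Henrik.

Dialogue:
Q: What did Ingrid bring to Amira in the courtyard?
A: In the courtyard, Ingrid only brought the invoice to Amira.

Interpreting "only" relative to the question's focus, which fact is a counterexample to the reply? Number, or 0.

0

The question "What did ...?" targets the thing, so in the reply the focus falls on "the invoice".
So "only" ranges over things; the rest (Ingrid as agent and Amira as recipient and in the courtyard as setting) is presupposed.
No fact keeps Ingrid as agent and Amira as recipient and in the courtyard as setting while changing the thing; every other fact differs on something backgrounded. The reply stands.
(Fact (3) would refute a reading with focus on the setting — but that is not what the question asks.)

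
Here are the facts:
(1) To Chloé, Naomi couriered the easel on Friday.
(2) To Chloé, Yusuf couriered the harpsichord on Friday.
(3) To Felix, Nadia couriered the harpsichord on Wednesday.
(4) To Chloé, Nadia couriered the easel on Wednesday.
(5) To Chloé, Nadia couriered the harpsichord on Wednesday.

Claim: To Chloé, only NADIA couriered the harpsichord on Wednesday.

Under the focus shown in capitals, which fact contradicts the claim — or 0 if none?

The capitals mark "Nadia" as focus. So "only" rules out other agents, with the rest (same thing, recipient, setting (the harpsichord / Chloé / on Wednesday)) as background.
Every other fact changes something in the background, not just the agent. Nothing refutes the claim.

0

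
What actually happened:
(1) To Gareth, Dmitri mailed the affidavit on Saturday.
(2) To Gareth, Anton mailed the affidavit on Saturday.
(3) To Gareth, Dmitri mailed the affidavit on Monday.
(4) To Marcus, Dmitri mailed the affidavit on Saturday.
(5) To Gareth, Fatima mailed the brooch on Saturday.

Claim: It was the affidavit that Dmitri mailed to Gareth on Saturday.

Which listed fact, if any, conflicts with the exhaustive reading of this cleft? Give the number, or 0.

0

The cleft puts "the affidavit" in focus and presupposes the open proposition with agent = Dmitri, recipient = Gareth, setting = on Saturday.
Exhaustivity: the affidavit is the only thing satisfying that background.
Every other fact differs from the presupposition on some backgrounded slot, so none challenges the exhaustivity.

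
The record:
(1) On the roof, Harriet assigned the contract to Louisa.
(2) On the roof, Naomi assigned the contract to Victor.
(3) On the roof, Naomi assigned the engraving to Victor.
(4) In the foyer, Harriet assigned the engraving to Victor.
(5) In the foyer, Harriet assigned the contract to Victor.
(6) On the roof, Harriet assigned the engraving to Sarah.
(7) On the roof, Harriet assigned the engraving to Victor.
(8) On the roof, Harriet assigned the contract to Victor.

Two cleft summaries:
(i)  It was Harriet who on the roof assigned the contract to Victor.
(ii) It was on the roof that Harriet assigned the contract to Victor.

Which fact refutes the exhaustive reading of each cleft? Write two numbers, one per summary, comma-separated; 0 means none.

Summary (i) focuses "Harriet" (the agent); background thing = the contract, recipient = Victor, setting = on the roof. Fact (2) matches that background with agent = Naomi — refutes (i).
Summary (ii) focuses "on the roof" (the setting); background agent = Harriet, thing = the contract, recipient = Victor. Fact (5) matches that background with setting = in the foyer — refutes (ii).

2, 5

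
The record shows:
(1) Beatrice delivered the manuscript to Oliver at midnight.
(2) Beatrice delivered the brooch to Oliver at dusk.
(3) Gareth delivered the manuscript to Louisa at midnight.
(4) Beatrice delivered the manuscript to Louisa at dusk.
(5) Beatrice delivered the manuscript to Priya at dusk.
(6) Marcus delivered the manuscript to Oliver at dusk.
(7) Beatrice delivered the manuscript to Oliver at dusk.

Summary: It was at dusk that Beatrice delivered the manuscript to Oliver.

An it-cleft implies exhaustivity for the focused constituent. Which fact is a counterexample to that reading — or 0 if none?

1

The cleft puts "at dusk" in focus and presupposes the open proposition with same agent, thing, recipient (Beatrice / the manuscript / Oliver).
Exhaustivity: at dusk is the only setting satisfying that background.
Fact (1) shares the background but with setting = at midnight; exhaustivity is violated.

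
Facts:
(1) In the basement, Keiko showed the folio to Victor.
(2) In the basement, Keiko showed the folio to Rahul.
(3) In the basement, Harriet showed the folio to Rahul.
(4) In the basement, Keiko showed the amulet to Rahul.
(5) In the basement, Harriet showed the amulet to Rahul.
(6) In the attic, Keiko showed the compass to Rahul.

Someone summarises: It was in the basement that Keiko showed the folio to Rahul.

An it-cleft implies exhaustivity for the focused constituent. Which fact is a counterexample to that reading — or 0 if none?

0

The cleft puts "in the basement" in focus and presupposes the open proposition with agent = Keiko, thing = the folio, recipient = Rahul.
The exhaustive reading says no other setting fits that background.
No listed fact matches the background with a different setting. Exhaustivity holds.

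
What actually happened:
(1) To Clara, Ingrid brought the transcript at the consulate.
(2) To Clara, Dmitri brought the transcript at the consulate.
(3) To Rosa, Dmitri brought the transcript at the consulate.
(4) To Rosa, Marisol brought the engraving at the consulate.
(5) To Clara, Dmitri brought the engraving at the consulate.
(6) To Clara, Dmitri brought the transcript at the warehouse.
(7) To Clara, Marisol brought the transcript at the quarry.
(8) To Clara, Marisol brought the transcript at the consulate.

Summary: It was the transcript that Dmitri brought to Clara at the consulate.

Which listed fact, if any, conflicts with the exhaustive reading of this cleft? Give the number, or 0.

Focus of the cleft: "the transcript" (the thing). Presupposed background: same agent, recipient, setting (Dmitri / Clara / at the consulate).
The exhaustive reading says no other thing fits that background.
But fact (5) also has same agent, recipient, setting (Dmitri / Clara / at the consulate), with thing = the engraving — so the exhaustive reading fails.

5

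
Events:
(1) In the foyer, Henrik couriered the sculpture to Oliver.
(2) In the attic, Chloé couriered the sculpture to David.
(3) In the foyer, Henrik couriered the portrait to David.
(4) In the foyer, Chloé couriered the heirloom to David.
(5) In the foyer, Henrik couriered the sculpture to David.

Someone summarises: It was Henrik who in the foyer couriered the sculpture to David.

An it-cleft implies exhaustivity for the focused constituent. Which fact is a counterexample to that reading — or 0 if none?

The cleft puts "Henrik" in focus and presupposes the open proposition with same thing, recipient, setting (the sculpture / David / in the foyer).
Exhaustivity: Henrik is the only agent satisfying that background.
No listed fact matches the background with a different agent. Exhaustivity holds.

0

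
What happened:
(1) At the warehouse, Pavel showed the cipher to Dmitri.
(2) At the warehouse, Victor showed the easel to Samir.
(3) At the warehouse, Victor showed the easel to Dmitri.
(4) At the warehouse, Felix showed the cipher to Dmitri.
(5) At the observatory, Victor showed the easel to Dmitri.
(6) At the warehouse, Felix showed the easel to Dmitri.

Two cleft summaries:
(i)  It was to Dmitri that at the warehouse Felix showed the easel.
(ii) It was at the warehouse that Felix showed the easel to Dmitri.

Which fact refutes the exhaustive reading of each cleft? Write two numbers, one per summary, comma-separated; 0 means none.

0, 0

Summary (i) focuses "Dmitri" (the recipient); background agent = Felix, thing = the easel, setting = at the warehouse. No fact matches that background with a different recipient, so 0.
Summary (ii) focuses "at the warehouse" (the setting); background agent = Felix, thing = the easel, recipient = Dmitri. No fact matches that background with a different setting, so 0.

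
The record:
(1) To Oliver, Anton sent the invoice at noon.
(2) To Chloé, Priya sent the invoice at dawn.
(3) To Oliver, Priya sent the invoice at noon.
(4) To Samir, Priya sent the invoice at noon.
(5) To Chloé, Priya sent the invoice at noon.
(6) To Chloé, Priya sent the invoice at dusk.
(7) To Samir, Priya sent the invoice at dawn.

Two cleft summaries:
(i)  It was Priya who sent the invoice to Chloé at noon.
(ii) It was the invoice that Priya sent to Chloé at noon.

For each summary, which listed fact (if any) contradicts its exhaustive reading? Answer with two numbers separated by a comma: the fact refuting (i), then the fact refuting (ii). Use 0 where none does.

0, 0

Summary (i) focuses "Priya" (the agent); background same thing, recipient, setting (the invoice / Chloé / at noon). No fact matches that background with a different agent, so 0.
Summary (ii) focuses "the invoice" (the thing); background same agent, recipient, setting (Priya / Chloé / at noon). No fact matches that background with a different thing, so 0.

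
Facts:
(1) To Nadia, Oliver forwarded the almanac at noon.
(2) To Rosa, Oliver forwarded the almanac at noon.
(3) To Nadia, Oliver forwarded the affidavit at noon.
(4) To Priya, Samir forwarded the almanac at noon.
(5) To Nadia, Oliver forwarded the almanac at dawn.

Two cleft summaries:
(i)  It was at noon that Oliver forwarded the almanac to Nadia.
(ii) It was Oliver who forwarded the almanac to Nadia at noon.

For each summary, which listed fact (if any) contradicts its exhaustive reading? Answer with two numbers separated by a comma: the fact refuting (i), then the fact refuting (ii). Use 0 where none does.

Summary (i) focuses "at noon" (the setting); background Oliver as agent and the almanac as thing and Nadia as recipient. Fact (5) matches that background with setting = at dawn — refutes (i).
Summary (ii) focuses "Oliver" (the agent); background the almanac as thing and Nadia as recipient and at noon as setting. No fact matches that background with a different agent, so 0.

5, 0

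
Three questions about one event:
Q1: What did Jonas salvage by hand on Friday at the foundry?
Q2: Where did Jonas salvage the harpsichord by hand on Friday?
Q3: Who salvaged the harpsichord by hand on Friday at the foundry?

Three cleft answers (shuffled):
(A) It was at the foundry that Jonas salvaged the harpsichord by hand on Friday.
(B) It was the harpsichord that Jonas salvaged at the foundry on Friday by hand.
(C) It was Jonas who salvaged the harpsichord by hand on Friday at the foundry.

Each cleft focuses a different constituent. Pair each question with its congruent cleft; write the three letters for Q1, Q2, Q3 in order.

BAC

Q1 asks about the direct object; cleft (B) focuses "the harpsichord", which is the direct object — so Q1 → B.
Q2 asks about the location; cleft (A) focuses "at the foundry", which is the location — so Q2 → A.
Q3 asks about the subject (agent); cleft (C) focuses "Jonas", which is the subject (agent) — so Q3 → C.
Mapping: Q1→B, Q2→A, Q3→C.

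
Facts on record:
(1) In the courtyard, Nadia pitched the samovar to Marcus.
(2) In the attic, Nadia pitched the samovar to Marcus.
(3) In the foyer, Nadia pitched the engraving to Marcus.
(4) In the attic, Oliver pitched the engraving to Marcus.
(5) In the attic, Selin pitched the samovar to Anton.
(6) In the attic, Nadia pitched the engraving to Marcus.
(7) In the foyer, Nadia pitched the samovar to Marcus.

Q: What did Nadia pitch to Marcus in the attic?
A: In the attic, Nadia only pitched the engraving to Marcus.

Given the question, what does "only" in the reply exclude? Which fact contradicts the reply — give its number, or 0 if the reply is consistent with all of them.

2

The question "What did ...?" targets the thing, so in the reply the focus falls on "the engraving".
"Only" then excludes alternative things while the background — Nadia as agent and Marcus as recipient and in the attic as setting — is held fixed.
Fact (2) shares the background with a different thing (the samovar) — counterexample.
(Fact (3) would refute a reading with focus on the setting — but that is not what the question asks.)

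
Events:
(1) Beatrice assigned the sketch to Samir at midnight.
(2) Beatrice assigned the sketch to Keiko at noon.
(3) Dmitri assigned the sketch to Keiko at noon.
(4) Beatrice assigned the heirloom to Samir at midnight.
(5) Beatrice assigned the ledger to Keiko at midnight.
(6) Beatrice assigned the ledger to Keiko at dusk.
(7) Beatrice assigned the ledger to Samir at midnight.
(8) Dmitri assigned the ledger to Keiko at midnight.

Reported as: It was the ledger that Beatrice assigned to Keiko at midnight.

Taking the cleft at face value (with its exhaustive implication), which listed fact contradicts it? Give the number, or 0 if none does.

0

Focus of the cleft: "the ledger" (the thing). Presupposed background: agent = Beatrice, recipient = Keiko, setting = at midnight.
Exhaustivity: the ledger is the only thing satisfying that background.
No listed fact matches the background with a different thing. Exhaustivity holds.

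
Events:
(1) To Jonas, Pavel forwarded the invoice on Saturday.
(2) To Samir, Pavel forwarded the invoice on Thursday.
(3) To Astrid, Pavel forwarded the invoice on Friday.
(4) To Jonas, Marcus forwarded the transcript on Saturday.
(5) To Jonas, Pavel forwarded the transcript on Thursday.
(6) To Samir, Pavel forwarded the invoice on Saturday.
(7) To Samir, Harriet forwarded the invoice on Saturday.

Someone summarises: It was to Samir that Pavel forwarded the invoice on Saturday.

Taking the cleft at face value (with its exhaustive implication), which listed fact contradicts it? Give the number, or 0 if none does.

1

Focus of the cleft: "Samir" (the recipient). Presupposed background: Pavel as agent and the invoice as thing and on Saturday as setting.
The exhaustive reading says no other recipient fits that background.
But fact (1) also has Pavel as agent and the invoice as thing and on Saturday as setting, with recipient = Jonas — so the exhaustive reading fails.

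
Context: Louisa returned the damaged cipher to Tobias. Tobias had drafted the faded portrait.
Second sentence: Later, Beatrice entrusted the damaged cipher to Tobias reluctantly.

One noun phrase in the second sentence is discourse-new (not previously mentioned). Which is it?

"the damaged cipher" and "Tobias" in the second sentence are given — already mentioned in the context.
"Beatrice" has no antecedent in the context; it is discourse-new.

Beatrice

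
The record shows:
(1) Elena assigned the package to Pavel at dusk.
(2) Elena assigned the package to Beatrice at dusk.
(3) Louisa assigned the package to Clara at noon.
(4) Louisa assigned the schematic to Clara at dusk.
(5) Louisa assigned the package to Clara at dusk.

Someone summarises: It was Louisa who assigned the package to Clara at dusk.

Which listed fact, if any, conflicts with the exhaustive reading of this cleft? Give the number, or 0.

0

Focus of the cleft: "Louisa" (the agent). Presupposed background: same thing, recipient, setting (the package / Clara / at dusk).
The exhaustive reading says no other agent fits that background.
Every other fact differs from the presupposition on some backgrounded slot, so none challenges the exhaustivity.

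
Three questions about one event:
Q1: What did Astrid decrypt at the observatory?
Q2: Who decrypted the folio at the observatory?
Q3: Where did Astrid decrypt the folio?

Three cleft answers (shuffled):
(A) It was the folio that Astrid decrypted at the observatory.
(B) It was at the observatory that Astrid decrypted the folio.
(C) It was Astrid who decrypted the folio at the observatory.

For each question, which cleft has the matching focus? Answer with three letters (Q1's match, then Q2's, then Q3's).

ACB

Q1 asks about the direct object; cleft (A) focuses "the folio", which is the direct object — so Q1 → A.
Q2 asks about the subject (agent); cleft (C) focuses "Astrid", which is the subject (agent) — so Q2 → C.
Q3 asks about the location; cleft (B) focuses "at the observatory", which is the location — so Q3 → B.
Mapping: Q1→A, Q2→C, Q3→B.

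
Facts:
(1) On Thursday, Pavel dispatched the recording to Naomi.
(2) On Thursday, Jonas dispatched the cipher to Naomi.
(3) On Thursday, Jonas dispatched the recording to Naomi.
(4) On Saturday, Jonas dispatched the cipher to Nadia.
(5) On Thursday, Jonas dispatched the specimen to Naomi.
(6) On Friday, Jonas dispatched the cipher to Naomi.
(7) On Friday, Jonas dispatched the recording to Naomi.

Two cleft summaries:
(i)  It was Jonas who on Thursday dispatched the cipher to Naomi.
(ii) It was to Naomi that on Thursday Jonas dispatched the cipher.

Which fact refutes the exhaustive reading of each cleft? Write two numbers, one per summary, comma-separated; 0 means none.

0, 0

Summary (i) focuses "Jonas" (the agent); background the cipher as thing and Naomi as recipient and on Thursday as setting. No fact matches that background with a different agent, so 0.
Summary (ii) focuses "Naomi" (the recipient); background Jonas as agent and the cipher as thing and on Thursday as setting. No fact matches that background with a different recipient, so 0.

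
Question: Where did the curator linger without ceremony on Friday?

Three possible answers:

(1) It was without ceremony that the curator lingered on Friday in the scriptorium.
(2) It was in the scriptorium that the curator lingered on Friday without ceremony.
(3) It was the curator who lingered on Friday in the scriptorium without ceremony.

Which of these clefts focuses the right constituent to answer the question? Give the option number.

The question word "where" targets the location.
Option (1) clefts "without ceremony" — the manner, not what was asked.
Option (2) clefts "in the scriptorium" — that matches what the question asks about.
Option (3) clefts "the curator" — the subject (agent), not what was asked.
So the congruent reply is (2).

2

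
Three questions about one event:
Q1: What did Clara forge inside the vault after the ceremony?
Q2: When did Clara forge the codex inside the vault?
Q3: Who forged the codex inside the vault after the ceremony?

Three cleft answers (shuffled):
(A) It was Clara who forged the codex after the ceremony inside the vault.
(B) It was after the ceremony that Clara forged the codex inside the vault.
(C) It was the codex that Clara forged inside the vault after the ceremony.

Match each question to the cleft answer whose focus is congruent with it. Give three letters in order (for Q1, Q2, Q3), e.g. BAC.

Q1 asks about the direct object; cleft (C) focuses "the codex", which is the direct object — so Q1 → C.
Q2 asks about the time; cleft (B) focuses "after the ceremony", which is the time — so Q2 → B.
Q3 asks about the subject (agent); cleft (A) focuses "Clara", which is the subject (agent) — so Q3 → A.
Mapping: Q1→C, Q2→B, Q3→A.

CBA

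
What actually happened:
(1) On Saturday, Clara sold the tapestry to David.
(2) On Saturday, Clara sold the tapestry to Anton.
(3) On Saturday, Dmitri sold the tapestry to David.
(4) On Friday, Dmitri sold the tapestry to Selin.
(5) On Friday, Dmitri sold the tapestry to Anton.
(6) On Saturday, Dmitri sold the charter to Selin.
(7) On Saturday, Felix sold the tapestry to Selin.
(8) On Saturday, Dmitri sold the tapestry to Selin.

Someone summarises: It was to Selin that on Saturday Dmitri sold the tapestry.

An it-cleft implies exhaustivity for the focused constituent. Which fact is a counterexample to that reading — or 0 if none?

3

The cleft puts "Selin" in focus and presupposes the open proposition with Dmitri as agent and the tapestry as thing and on Saturday as setting.
Exhaustivity: Selin is the only recipient satisfying that background.
Fact (3) shares the background but with recipient = David; exhaustivity is violated.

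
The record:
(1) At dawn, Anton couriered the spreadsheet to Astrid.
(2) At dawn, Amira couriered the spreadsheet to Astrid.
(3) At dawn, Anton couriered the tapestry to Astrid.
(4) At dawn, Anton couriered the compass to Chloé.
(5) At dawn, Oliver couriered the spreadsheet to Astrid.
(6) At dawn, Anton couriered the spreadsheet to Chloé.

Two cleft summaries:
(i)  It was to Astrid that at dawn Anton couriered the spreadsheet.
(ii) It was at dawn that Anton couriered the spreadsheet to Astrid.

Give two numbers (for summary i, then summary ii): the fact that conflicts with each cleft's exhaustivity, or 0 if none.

6, 0

(i): focus "Astrid". Looking for same agent, thing, setting (Anton / the spreadsheet / at dawn) with some other recipient — fact (6) has Chloé there. Refuted.
(ii): focus "at dawn". No fact shares same agent, thing, recipient (Anton / the spreadsheet / Astrid) with a different setting. 0.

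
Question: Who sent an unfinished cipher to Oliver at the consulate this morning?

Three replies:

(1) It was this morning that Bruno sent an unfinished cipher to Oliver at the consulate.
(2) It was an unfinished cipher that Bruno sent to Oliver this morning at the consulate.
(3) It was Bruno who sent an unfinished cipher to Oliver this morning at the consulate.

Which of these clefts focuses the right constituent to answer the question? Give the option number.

3

The question word "who" targets the subject (agent).
Option (1) clefts "this morning" — the time, not what was asked.
Option (2) clefts "an unfinished cipher" — the direct object, not what was asked.
Option (3) clefts "Bruno" — that matches what the question asks about.
So the congruent reply is (3).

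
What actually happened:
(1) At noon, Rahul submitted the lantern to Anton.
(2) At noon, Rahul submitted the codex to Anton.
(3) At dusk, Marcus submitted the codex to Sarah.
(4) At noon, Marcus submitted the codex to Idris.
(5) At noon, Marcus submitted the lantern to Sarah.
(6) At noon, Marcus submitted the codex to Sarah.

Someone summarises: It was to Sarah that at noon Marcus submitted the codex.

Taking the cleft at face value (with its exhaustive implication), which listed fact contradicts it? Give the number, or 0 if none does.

The cleft puts "Sarah" in focus and presupposes the open proposition with agent = Marcus, thing = the codex, setting = at noon.
The exhaustive reading says no other recipient fits that background.
But fact (4) also has agent = Marcus, thing = the codex, setting = at noon, with recipient = Idris — so the exhaustive reading fails.

4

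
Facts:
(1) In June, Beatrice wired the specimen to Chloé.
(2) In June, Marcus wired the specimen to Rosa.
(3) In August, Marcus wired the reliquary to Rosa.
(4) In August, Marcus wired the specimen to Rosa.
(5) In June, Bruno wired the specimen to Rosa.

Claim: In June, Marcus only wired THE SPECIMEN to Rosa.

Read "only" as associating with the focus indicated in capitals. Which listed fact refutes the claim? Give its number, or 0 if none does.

Focus (in capitals) is "the specimen" — the thing. "Only" excludes alternative things while holding fixed Marcus as agent and Rosa as recipient and in June as setting.
No fact matches Marcus as agent and Rosa as recipient and in June as setting with a different thing — every other fact differs on at least one backgrounded slot. So no fact refutes it.

0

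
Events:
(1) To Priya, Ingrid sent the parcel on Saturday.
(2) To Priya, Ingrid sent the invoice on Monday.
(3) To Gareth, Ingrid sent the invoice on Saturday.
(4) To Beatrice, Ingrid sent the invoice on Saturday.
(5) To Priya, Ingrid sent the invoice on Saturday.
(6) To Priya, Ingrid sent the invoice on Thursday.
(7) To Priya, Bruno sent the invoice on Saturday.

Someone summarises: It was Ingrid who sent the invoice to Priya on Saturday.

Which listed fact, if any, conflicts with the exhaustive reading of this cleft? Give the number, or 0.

Focus of the cleft: "Ingrid" (the agent). Presupposed background: the invoice as thing and Priya as recipient and on Saturday as setting.
The exhaustive reading says no other agent fits that background.
Fact (7) shares the background but with agent = Bruno; exhaustivity is violated.

7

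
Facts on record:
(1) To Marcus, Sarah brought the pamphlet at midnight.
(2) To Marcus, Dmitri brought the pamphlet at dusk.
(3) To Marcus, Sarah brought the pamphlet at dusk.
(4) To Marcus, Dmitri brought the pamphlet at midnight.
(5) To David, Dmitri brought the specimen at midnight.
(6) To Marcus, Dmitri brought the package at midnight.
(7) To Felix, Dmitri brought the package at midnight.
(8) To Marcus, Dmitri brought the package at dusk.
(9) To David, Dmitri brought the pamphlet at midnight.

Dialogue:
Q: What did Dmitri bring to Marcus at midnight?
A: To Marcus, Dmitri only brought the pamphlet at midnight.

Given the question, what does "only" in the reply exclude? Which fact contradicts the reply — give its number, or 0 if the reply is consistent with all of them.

6

Answering "What did ...?" puts focus on the thing — here, "the pamphlet".
So "only" ranges over things; the rest (same agent, recipient, setting (Dmitri / Marcus / at midnight)) is presupposed.
Fact (6) keeps same agent, recipient, setting (Dmitri / Marcus / at midnight) but has thing = the package; that refutes the reply.
(Fact (9) would refute a reading with focus on the recipient — but that is not what the question asks.)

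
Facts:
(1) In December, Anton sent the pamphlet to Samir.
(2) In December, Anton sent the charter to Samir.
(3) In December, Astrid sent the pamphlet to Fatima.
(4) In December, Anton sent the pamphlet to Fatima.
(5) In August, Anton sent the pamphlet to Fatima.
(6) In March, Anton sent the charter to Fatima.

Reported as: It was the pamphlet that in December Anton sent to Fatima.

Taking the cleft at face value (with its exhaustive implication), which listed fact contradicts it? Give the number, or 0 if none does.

Focus of the cleft: "the pamphlet" (the thing). Presupposed background: agent = Anton, recipient = Fatima, setting = in December.
Exhaustivity: the pamphlet is the only thing satisfying that background.
Every other fact differs from the presupposition on some backgrounded slot, so none challenges the exhaustivity.

0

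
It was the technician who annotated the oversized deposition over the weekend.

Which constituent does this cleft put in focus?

In an it-cleft "It was X that/who ...", the clefted constituent X is the focus; the that/who-clause expresses the presupposed open proposition.
Here the focus is "the technician". The backgrounded (presupposed) material includes "the oversized deposition" and "over the weekend".

the technician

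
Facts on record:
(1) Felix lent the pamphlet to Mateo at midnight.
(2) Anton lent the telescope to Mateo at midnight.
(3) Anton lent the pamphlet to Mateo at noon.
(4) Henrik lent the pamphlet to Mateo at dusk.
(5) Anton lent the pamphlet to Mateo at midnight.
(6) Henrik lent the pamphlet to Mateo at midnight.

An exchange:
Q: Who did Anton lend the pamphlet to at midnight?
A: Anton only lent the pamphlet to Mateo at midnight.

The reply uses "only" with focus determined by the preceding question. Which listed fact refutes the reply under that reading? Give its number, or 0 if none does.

Answering "Who did ... to ...?" puts focus on the recipient — here, "Mateo".
So "only" ranges over recipients; the rest (agent = Anton, thing = the pamphlet, setting = at midnight) is presupposed.
No fact keeps agent = Anton, thing = the pamphlet, setting = at midnight while changing the recipient; every other fact differs on something backgrounded. The reply stands.
(Fact (2) would refute a reading with focus on the thing — but that is not what the question asks.)

0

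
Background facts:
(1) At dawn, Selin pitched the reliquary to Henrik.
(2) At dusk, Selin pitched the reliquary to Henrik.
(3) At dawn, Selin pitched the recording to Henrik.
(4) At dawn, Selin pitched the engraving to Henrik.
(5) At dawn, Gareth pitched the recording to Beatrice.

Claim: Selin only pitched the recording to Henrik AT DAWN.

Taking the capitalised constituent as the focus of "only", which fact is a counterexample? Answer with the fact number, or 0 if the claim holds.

0

Focus (in capitals) is "at dawn" — the setting. "Only" excludes alternative settings while holding fixed Selin as agent and the recording as thing and Henrik as recipient.
Every other fact changes something in the background, not just the setting. Nothing refutes the claim.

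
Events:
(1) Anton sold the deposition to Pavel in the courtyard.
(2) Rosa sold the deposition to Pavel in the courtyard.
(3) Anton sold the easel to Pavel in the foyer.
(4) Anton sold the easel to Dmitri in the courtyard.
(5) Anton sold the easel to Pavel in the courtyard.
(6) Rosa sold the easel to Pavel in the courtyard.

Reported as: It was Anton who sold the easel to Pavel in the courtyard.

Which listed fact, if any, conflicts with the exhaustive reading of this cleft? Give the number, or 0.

6

The cleft puts "Anton" in focus and presupposes the open proposition with the easel as thing and Pavel as recipient and in the courtyard as setting.
The exhaustive reading says no other agent fits that background.
But fact (6) also has the easel as thing and Pavel as recipient and in the courtyard as setting, with agent = Rosa — so the exhaustive reading fails.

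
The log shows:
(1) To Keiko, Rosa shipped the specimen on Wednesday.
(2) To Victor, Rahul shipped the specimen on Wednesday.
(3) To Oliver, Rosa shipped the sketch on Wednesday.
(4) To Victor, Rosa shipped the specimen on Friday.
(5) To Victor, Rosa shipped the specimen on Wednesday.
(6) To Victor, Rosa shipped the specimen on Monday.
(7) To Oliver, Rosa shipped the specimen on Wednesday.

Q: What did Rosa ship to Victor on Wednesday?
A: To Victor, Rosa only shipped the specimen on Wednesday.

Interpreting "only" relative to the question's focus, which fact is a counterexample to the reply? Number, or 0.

The question "What did ...?" targets the thing, so in the reply the focus falls on "the specimen".
So "only" ranges over things; the rest (Rosa as agent and Victor as recipient and on Wednesday as setting) is presupposed.
No fact keeps Rosa as agent and Victor as recipient and on Wednesday as setting while changing the thing; every other fact differs on something backgrounded. The reply stands.
(Fact (4) would refute a reading with focus on the setting — but that is not what the question asks.)

0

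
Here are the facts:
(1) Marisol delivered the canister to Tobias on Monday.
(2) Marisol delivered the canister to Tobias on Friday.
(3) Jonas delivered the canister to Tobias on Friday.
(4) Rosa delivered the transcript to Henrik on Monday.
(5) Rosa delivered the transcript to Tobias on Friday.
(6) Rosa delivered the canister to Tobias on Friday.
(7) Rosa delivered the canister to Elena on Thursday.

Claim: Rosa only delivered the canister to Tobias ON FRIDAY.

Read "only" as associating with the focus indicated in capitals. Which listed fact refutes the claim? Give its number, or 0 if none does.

Focus (in capitals) is "on Friday" — the setting. "Only" excludes alternative settings while holding fixed agent = Rosa, thing = the canister, recipient = Tobias.
No fact matches agent = Rosa, thing = the canister, recipient = Tobias with a different setting — every other fact differs on at least one backgrounded slot. So no fact refutes it.

0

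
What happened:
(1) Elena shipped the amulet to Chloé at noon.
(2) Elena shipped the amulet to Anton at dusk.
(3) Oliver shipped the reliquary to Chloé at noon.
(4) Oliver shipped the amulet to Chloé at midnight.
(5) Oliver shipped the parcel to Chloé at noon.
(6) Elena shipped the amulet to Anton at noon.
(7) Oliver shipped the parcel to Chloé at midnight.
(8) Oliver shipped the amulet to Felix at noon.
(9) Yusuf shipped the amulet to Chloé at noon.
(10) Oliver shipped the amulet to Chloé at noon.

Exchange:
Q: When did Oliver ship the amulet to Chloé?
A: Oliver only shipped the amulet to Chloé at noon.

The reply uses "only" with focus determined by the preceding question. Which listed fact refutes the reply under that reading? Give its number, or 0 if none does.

The question "When did ...?" targets the setting, so in the reply the focus falls on "at noon".
"Only" then excludes alternative settings while the background — agent = Oliver, thing = the amulet, recipient = Chloé — is held fixed.
Fact (4) shares the background with a different setting (at midnight) — counterexample.
(Fact (8) would refute a reading with focus on the recipient — but that is not what the question asks.)

4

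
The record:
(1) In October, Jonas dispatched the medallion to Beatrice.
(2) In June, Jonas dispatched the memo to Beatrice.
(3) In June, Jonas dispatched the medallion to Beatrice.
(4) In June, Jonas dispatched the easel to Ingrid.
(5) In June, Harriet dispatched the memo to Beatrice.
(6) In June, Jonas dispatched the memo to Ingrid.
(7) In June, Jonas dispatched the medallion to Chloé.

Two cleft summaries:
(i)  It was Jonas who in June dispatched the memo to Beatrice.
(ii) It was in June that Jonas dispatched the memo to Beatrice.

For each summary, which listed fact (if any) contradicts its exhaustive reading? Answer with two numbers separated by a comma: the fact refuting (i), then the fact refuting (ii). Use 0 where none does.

5, 0

Summary (i) focuses "Jonas" (the agent); background same thing, recipient, setting (the memo / Beatrice / in June). Fact (5) matches that background with agent = Harriet — refutes (i).
Summary (ii) focuses "in June" (the setting); background same agent, thing, recipient (Jonas / the memo / Beatrice). No fact matches that background with a different setting, so 0.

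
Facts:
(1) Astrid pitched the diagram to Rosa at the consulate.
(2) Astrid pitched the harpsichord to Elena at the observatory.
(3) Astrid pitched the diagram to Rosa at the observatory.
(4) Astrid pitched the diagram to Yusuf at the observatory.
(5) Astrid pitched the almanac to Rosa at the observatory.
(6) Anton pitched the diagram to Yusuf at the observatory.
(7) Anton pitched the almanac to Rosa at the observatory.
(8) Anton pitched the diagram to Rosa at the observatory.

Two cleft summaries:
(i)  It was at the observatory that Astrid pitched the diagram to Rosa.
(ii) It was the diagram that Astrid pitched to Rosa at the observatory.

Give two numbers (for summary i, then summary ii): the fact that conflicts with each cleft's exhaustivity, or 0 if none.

Summary (i) focuses "at the observatory" (the setting); background Astrid as agent and the diagram as thing and Rosa as recipient. Fact (1) matches that background with setting = at the consulate — refutes (i).
Summary (ii) focuses "the diagram" (the thing); background Astrid as agent and Rosa as recipient and at the observatory as setting. Fact (5) matches that background with thing = the almanac — refutes (ii).

1, 5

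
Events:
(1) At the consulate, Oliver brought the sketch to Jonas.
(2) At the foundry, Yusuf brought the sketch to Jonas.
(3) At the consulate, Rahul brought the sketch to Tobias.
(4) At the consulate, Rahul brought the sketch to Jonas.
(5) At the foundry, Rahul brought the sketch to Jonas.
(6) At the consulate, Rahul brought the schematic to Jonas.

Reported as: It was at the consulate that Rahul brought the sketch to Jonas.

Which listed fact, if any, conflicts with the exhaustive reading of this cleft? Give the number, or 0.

Focus of the cleft: "at the consulate" (the setting). Presupposed background: Rahul as agent and the sketch as thing and Jonas as recipient.
Exhaustivity: at the consulate is the only setting satisfying that background.
But fact (5) also has Rahul as agent and the sketch as thing and Jonas as recipient, with setting = at the foundry — so the exhaustive reading fails.

5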